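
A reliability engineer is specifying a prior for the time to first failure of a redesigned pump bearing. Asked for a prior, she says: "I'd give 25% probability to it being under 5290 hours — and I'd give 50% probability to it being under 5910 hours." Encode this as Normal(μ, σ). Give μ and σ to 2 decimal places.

The p-quantile of Normal(μ,σ) is μ + z_p·σ, with z_{0.25} = -0.6745 and z_{0.5} = 0.
Eliminate σ: μ = (z₂·x₁ − z₁·x₂)/(z₂ − z₁) = (0·5290 − (-0.6745)·5910)/0.6745 = 5910.00.
Then σ = (x₂ − x₁)/(z₂ − z₁) = (5910 − 5290)/0.6745 = 919.21.

μ = 5910.00, σ = 919.21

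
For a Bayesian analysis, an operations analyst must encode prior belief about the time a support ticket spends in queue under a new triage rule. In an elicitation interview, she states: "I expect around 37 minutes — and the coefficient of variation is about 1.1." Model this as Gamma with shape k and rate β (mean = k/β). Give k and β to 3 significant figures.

For Gamma(k, rate β): mean = k/β, variance = k/β², so CV = 1/√k.
CV = 1.1, hence k = 1/CV² = 0.826.
Then β = k/mean = 0.826/37 = 0.0223.

k ≈ 0.826, β ≈ 0.0223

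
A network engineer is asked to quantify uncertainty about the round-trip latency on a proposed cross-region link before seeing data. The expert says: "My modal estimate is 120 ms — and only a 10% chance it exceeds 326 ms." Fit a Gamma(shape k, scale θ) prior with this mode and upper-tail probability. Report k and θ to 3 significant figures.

Gamma(k,θ) with k>1 has mode (k−1)θ, so θ = 120/(k−1).
Need P(X < 326) = 0.9 with θ tied to k this way. Start at k = 2, θ = 120: P(X<326) ≈ 0.754.
Too low — raise k to concentrate. Iterating converges to k ≈ 2.92.
Then θ = 120/(2.92−1) ≈ 62.6.

k ≈ 2.92, θ ≈ 62.6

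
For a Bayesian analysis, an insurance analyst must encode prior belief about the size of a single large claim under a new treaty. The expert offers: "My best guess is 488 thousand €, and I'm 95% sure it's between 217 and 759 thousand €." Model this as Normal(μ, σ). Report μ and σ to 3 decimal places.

μ = 488.000, σ = 138.268

A symmetric 95% interval runs μ ± z·σ with z = 1.96.
Half-width = 271, so σ = 271/1.96 = 138.268.
μ is the stated best guess, 488.000.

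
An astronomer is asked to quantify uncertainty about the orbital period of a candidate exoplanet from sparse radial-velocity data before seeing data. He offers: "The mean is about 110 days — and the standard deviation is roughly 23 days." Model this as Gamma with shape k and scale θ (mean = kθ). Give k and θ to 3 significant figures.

k ≈ 22.9, θ ≈ 4.81

For Gamma(k, scale θ): mean = kθ, variance = kθ², so CV = 1/√k.
CV = SD/mean = 23/110 = 0.2091, hence k = 1/CV² = 22.9.
Then θ = mean/k = 110/22.9 = 4.81.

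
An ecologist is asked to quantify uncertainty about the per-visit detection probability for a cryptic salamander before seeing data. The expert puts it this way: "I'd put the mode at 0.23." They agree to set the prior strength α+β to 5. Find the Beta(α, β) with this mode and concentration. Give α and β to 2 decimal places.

For α,β > 1 the Beta mode is (α−1)/(α+β−2). With α+β = 5, the mode is (α−1)/3.
Set (α−1)/3 = 0.23 → α = 1 + 0.23·3 = 1.69.
β = 5 − α = 3.31.

α = 1.69, β = 3.31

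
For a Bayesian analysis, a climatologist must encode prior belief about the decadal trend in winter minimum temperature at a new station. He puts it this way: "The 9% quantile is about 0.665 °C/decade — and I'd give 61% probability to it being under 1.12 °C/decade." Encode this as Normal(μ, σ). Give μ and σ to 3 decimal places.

μ = 1.042, σ = 0.281

For Normal(μ,σ), the p-quantile is μ + z_p·σ. Here z_{0.09} = -1.341, z_{0.61} = 0.2793.
So 0.665 = μ − 1.341σ and 1.12 = μ + 0.2793σ.
Subtracting: σ = (1.12 − 0.665)/(0.2793 − (-1.341)) = 0.281.
Then μ = 0.665 − (-1.341)·0.281 = 1.042.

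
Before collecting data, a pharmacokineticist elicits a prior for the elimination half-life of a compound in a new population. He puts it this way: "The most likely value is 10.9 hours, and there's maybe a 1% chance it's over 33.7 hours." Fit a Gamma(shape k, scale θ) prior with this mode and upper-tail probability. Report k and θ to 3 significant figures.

Gamma(k,θ) with k>1 has mode (k−1)θ, so θ = 10.9/(k−1).
Need P(X < 33.7) = 0.99 with θ tied to k this way. Start at k = 2, θ = 10.9: P(X<33.7) ≈ 0.814.
Too low — raise k to concentrate. Iterating converges to k ≈ 4.51.
Then θ = 10.9/(4.51−1) ≈ 3.11.

k ≈ 4.51, θ ≈ 3.11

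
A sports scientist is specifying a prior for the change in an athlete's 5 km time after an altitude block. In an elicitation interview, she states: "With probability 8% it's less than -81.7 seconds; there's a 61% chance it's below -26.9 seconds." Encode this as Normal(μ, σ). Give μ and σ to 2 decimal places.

The p-quantile of Normal(μ,σ) is μ + z_p·σ, with z_{0.08} = -1.405 and z_{0.61} = 0.2793.
Eliminate σ: μ = (z₂·x₁ − z₁·x₂)/(z₂ − z₁) = (0.2793·-81.7 − (-1.405)·-26.9)/1.684 = -35.99.
Then σ = (x₂ − x₁)/(z₂ − z₁) = (-26.9 − -81.7)/1.684 = 32.53.

μ = -35.99, σ = 32.53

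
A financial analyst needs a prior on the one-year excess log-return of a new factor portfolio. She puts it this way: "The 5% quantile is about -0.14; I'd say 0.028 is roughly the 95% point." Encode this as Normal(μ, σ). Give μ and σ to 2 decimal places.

μ = -0.06, σ = 0.05

The p-quantile of Normal(μ,σ) is μ + z_p·σ, with z_{0.05} = -1.645 and z_{0.95} = 1.645.
Eliminate σ: μ = (z₂·x₁ − z₁·x₂)/(z₂ − z₁) = (1.645·-0.14 − (-1.645)·0.028)/3.29 = -0.06.
Then σ = (x₂ − x₁)/(z₂ − z₁) = (0.028 − -0.14)/3.29 = 0.05.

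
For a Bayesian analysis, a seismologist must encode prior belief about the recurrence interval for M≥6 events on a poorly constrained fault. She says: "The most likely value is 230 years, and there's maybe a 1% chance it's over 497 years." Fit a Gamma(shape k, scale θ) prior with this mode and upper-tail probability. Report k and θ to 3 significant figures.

k ≈ 9.15, θ ≈ 28.2

Gamma(k,θ) with k>1 has mode (k−1)θ, so θ = 230/(k−1).
Need P(X < 497) = 0.99 with θ tied to k this way. Start at k = 2, θ = 230: P(X<497) ≈ 0.636.
Too low — raise k to concentrate. Iterating converges to k ≈ 9.15.
Then θ = 230/(9.15−1) ≈ 28.2.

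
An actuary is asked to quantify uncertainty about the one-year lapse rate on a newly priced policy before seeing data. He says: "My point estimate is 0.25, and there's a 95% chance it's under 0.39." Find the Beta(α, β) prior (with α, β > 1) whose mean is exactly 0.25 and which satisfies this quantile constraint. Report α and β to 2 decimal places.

With mean 0.25 fixed, write α = 0.25s, β = 0.75s where s = α+β.
Need P(θ < 0.39) = 0.95 under Beta(0.25s, 0.75s). Normal approximation: (q−m)/√(m(1−m)/s) ≈ z_{0.95} = 1.64, so s ≈ 0.25·0.75·(1.64)²/(0.39−0.25)² = 25.9.
At s = 25.9: P(θ<0.39) ≈ 0.941. Adjusting to match 0.95 gives s ≈ 28.82.
So α = 0.25·28.82 ≈ 7.20, β = 0.75·28.82 ≈ 21.61.

α ≈ 7.20, β ≈ 21.61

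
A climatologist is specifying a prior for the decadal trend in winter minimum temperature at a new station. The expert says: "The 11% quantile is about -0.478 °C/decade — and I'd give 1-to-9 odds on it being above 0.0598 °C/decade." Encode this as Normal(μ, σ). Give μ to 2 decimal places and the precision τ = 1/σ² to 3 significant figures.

The p-quantile of Normal(μ,σ) is μ + z_p·σ, with z_{0.11} = -1.227 and z_{0.9} = 1.282.
Eliminate σ: μ = (z₂·x₁ − z₁·x₂)/(z₂ − z₁) = (1.282·-0.478 − (-1.227)·0.0598)/2.508 = -0.21.
Then σ = (x₂ − x₁)/(z₂ − z₁) = (0.0598 − -0.478)/2.508 = 0.21.
Precision τ = 1/σ² = 1/0.2144² = 21.7.

μ = -0.21, τ = 21.7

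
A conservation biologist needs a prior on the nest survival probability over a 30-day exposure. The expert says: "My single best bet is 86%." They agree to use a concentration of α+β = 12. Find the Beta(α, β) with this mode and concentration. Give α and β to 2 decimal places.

α = 9.60, β = 2.40

For α,β > 1 the Beta mode is (α−1)/(α+β−2). With α+β = 12, the mode is (α−1)/10.
Set (α−1)/10 = 0.86 → α = 1 + 0.86·10 = 9.60.
β = 12 − α = 2.40.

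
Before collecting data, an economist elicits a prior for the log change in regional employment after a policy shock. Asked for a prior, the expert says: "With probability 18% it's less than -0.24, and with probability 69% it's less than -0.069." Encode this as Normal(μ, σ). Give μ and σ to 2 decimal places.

For Normal(μ,σ), the p-quantile is μ + z_p·σ. Here z_{0.18} = -0.9154, z_{0.69} = 0.4959.
So -0.24 = μ − 0.9154σ and -0.069 = μ + 0.4959σ.
Subtracting: σ = (-0.069 − -0.24)/(0.4959 − (-0.9154)) = 0.12.
Then μ = -0.24 − (-0.9154)·0.12 = -0.13.

μ = -0.13, σ = 0.12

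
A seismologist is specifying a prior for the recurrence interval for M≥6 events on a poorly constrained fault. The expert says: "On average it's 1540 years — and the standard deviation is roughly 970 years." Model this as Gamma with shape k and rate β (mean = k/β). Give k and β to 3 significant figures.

k ≈ 2.52, β ≈ 0.00164

For Gamma(k, rate β): mean = k/β, variance = k/β², so CV = 1/√k.
CV = SD/mean = 970/1540 = 0.6299, hence k = 1/CV² = 2.52.
Then β = k/mean = 2.52/1540 = 0.00164.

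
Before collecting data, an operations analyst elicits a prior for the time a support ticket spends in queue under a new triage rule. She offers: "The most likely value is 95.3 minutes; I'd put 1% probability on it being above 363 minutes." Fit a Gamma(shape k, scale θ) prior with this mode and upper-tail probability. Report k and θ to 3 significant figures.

k ≈ 3.37, θ ≈ 40.2

Gamma(k,θ) with k>1 has mode (k−1)θ, so θ = 95.3/(k−1).
Need P(X < 363) = 0.99 with θ tied to k this way. Start at k = 2, θ = 95.3: P(X<363) ≈ 0.893.
Too low — raise k to concentrate. Iterating converges to k ≈ 3.37.
Then θ = 95.3/(3.37−1) ≈ 40.2.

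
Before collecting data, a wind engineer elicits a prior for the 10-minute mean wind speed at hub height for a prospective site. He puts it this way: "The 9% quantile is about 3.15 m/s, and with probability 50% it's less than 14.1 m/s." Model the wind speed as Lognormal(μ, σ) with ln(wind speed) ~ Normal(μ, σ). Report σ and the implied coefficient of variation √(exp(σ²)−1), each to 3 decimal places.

σ ≈ 1.118, CV ≈ 1.578

If T ~ Lognormal(μ,σ) then ln T ~ Normal(μ,σ), so the p-quantile of ln T is μ + z_p·σ.
ln(3.15) = 1.147 and ln(14.1) = 2.646; z_{0.09} = -1.341, z_{0.5} = 0.
σ = (2.646 − 1.147)/(0 − (-1.341)) = 1.118.
μ = 1.147 − (-1.341)·1.118 = 2.646.
CV = √(exp(σ²)−1) = √(exp(1.2496)−1) = 1.578.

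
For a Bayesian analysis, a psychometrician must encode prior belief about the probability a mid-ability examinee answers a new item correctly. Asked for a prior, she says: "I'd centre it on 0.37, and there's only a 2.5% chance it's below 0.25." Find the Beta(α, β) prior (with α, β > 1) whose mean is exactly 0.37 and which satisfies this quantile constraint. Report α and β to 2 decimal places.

With mean 0.37 fixed, write α = 0.37s, β = 0.63s where s = α+β.
Need P(θ < 0.25) = 0.025 under Beta(0.37s, 0.63s). Normal approximation: (q−m)/√(m(1−m)/s) ≈ z_{0.025} = -1.96, so s ≈ 0.37·0.63·(-1.96)²/(0.25−0.37)² = 62.2.
At s = 62.2: P(θ<0.25) ≈ 0.020. Adjusting to match 0.025 gives s ≈ 56.39.
So α = 0.37·56.39 ≈ 20.87, β = 0.63·56.39 ≈ 35.53.

α ≈ 20.87, β ≈ 35.53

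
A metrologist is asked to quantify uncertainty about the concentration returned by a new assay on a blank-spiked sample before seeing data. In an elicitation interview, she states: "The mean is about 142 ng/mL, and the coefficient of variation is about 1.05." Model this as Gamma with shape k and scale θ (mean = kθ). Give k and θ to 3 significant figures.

k ≈ 0.907, θ ≈ 157

For Gamma(k, scale θ): mean = kθ, variance = kθ², so CV = 1/√k.
CV = 1.05, hence k = 1/CV² = 0.907.
Then θ = mean/k = 142/0.907 = 157.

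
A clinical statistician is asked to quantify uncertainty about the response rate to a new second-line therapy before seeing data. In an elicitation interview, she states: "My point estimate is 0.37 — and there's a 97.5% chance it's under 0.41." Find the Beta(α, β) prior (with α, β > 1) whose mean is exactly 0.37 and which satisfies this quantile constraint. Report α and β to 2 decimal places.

With mean 0.37 fixed, write α = 0.37s, β = 0.63s where s = α+β.
Need P(θ < 0.41) = 0.975 under Beta(0.37s, 0.63s). Normal approximation: (q−m)/√(m(1−m)/s) ≈ z_{0.975} = 1.96, so s ≈ 0.37·0.63·(1.96)²/(0.41−0.37)² = 559.7.
At s = 559.7: P(θ<0.41) ≈ 0.974. Adjusting to match 0.975 gives s ≈ 570.46.
So α = 0.37·570.46 ≈ 211.07, β = 0.63·570.46 ≈ 359.39.

α ≈ 211.07, β ≈ 359.39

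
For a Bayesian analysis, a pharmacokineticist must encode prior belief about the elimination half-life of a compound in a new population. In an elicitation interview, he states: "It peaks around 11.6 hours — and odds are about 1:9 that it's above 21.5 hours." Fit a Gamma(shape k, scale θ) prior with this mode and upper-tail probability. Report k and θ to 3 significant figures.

Gamma(k,θ) with k>1 has mode (k−1)θ, so θ = 11.6/(k−1).
Need P(X < 21.5) = 0.9 with θ tied to k this way. Start at k = 2, θ = 11.6: P(X<21.5) ≈ 0.553.
Too low — raise k to concentrate. Iterating converges to k ≈ 6.01.
Then θ = 11.6/(6.01−1) ≈ 2.31.

k ≈ 6.01, θ ≈ 2.31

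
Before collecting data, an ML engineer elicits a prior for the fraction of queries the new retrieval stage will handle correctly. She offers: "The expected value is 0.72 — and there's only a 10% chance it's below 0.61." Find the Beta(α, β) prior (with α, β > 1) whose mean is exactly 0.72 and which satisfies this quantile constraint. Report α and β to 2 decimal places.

α ≈ 20.55, β ≈ 7.99

With mean 0.72 fixed, write α = 0.72s, β = 0.28s where s = α+β.
Need P(θ < 0.61) = 0.1 under Beta(0.72s, 0.28s). Normal approximation: (q−m)/√(m(1−m)/s) ≈ z_{0.1} = -1.28, so s ≈ 0.72·0.28·(-1.28)²/(0.61−0.72)² = 27.4.
At s = 27.4: P(θ<0.61) ≈ 0.104. Adjusting to match 0.1 gives s ≈ 28.54.
So α = 0.72·28.54 ≈ 20.55, β = 0.28·28.54 ≈ 7.99.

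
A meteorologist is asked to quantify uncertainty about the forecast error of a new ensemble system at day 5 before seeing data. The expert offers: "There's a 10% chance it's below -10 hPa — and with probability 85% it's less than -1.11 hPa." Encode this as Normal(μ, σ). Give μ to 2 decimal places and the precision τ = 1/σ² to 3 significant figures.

For Normal(μ,σ), the p-quantile is μ + z_p·σ. Here z_{0.1} = -1.282, z_{0.85} = 1.036.
So -10 = μ − 1.282σ and -1.11 = μ + 1.036σ.
Subtracting: σ = (-1.11 − -10)/(1.036 − (-1.282)) = 3.84.
Then μ = -10 − (-1.282)·3.84 = -5.08.
Precision τ = 1/σ² = 1/3.835² = 0.068.

μ = -5.08, τ = 0.068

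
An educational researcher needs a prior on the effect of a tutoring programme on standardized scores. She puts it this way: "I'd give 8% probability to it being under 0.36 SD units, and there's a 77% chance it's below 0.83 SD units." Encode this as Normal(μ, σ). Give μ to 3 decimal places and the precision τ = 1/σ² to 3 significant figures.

μ = 0.668, τ = 20.8

For Normal(μ,σ), the p-quantile is μ + z_p·σ. Here z_{0.08} = -1.405, z_{0.77} = 0.7388.
So 0.36 = μ − 1.405σ and 0.83 = μ + 0.7388σ.
Subtracting: σ = (0.83 − 0.36)/(0.7388 − (-1.405)) = 0.219.
Then μ = 0.36 − (-1.405)·0.219 = 0.668.
Precision τ = 1/σ² = 1/0.2192² = 20.8.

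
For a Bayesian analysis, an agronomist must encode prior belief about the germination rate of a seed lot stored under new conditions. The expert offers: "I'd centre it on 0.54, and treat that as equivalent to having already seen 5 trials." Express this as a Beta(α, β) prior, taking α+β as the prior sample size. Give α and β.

α = 2.7, β = 2.3

Under the effective-sample-size interpretation, Beta(α, β) has prior mean α/(α+β) and prior sample size α+β.
So α+β = 5 and α/(α+β) = 0.54, giving α = 0.54·5 = 2.7 and β = 5 − 2.7 = 2.3.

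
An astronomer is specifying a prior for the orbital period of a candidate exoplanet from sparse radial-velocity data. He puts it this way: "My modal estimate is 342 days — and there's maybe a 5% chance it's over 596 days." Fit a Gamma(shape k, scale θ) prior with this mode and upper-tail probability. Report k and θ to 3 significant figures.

k ≈ 10, θ ≈ 37.8

Gamma(k,θ) with k>1 has mode (k−1)θ, so θ = 342/(k−1).
Need P(X < 596) = 0.95 with θ tied to k this way. Start at k = 2, θ = 342: P(X<596) ≈ 0.520.
Too low — raise k to concentrate. Iterating converges to k ≈ 10.
Then θ = 342/(10−1) ≈ 37.8.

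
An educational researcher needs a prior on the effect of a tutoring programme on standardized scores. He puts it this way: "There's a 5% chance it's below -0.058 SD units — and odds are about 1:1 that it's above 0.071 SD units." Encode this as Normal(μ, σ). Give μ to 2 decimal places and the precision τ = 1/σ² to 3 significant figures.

The p-quantile of Normal(μ,σ) is μ + z_p·σ, with z_{0.05} = -1.645 and z_{0.5} = 0.
Eliminate σ: μ = (z₂·x₁ − z₁·x₂)/(z₂ − z₁) = (0·-0.058 − (-1.645)·0.071)/1.645 = 0.07.
Then σ = (x₂ − x₁)/(z₂ − z₁) = (0.071 − -0.058)/1.645 = 0.08.
Precision τ = 1/σ² = 1/0.07843² = 163.

μ = 0.07, τ = 163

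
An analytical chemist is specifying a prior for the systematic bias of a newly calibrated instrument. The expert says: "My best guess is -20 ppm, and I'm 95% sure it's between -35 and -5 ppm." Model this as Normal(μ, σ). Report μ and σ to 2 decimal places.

A symmetric 95% interval runs μ ± z·σ with z = 1.96.
Half-width = 15, so σ = 15/1.96 = 7.65.
μ is the stated best guess, -20.00.

μ = -20.00, σ = 7.65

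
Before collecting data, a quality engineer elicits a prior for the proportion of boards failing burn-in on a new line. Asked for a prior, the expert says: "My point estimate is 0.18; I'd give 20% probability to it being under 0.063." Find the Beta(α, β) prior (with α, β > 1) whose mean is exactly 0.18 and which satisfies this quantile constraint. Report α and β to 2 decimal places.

With mean 0.18 fixed, write α = 0.18s, β = 0.82s where s = α+β.
Need P(θ < 0.063) = 0.2 under Beta(0.18s, 0.82s). Normal approximation: (q−m)/√(m(1−m)/s) ≈ z_{0.2} = -0.842, so s ≈ 0.18·0.82·(-0.842)²/(0.063−0.18)² = 7.6.
At s = 7.6: P(θ<0.063) ≈ 0.196. Adjusting to match 0.2 gives s ≈ 7.46.
So α = 0.18·7.46 ≈ 1.34, β = 0.82·7.46 ≈ 6.12.

α ≈ 1.34, β ≈ 6.12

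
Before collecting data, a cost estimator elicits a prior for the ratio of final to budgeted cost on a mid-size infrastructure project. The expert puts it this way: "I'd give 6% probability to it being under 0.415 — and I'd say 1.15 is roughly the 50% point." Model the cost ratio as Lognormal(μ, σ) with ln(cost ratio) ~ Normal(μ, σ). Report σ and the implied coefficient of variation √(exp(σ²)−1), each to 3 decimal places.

If T ~ Lognormal(μ,σ) then ln T ~ Normal(μ,σ), so the p-quantile of ln T is μ + z_p·σ.
ln(0.415) = -0.8795 and ln(1.15) = 0.1398; z_{0.06} = -1.555, z_{0.5} = 0.
σ = (0.1398 − -0.8795)/(0 − (-1.555)) = 0.656.
μ = -0.8795 − (-1.555)·0.656 = 0.140.
CV = √(exp(σ²)−1) = √(exp(0.4298)−1) = 0.733.

σ ≈ 0.656, CV ≈ 0.733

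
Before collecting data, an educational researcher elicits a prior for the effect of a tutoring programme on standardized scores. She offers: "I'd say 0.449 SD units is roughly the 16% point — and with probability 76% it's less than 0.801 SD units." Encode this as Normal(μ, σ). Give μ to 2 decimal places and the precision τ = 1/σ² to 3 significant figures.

μ = 0.65, τ = 23.3

For Normal(μ,σ), the p-quantile is μ + z_p·σ. Here z_{0.16} = -0.9945, z_{0.76} = 0.7063.
So 0.449 = μ − 0.9945σ and 0.801 = μ + 0.7063σ.
Subtracting: σ = (0.801 − 0.449)/(0.7063 − (-0.9945)) = 0.21.
Then μ = 0.449 − (-0.9945)·0.21 = 0.65.
Precision τ = 1/σ² = 1/0.207² = 23.3.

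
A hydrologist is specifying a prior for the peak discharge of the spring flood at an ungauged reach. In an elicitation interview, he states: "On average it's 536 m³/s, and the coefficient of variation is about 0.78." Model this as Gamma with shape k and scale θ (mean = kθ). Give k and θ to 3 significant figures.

k ≈ 1.64, θ ≈ 326

For Gamma(k, scale θ): mean = kθ, variance = kθ², so CV = 1/√k.
CV = 0.78, hence k = 1/CV² = 1.64.
Then θ = mean/k = 536/1.64 = 326.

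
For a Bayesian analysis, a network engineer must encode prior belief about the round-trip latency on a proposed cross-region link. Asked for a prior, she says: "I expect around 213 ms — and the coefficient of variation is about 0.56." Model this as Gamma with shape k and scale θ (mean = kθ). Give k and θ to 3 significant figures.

k ≈ 3.19, θ ≈ 66.8

For Gamma(k, scale θ): mean = kθ, variance = kθ², so CV = 1/√k.
CV = 0.56, hence k = 1/CV² = 3.19.
Then θ = mean/k = 213/3.19 = 66.8.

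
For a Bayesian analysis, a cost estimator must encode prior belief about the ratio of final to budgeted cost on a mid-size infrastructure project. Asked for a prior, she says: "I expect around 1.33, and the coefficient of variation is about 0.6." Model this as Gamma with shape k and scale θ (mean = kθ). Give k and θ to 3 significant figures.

For Gamma(k, scale θ): mean = kθ, variance = kθ², so CV = 1/√k.
CV = 0.6, hence k = 1/CV² = 2.78.
Then θ = mean/k = 1.33/2.78 = 0.479.

k ≈ 2.78, θ ≈ 0.479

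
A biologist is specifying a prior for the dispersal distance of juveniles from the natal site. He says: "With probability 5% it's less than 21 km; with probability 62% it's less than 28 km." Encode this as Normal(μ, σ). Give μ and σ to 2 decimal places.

μ = 26.90, σ = 3.59

The p-quantile of Normal(μ,σ) is μ + z_p·σ, with z_{0.05} = -1.645 and z_{0.62} = 0.3055.
Eliminate σ: μ = (z₂·x₁ − z₁·x₂)/(z₂ − z₁) = (0.3055·21 − (-1.645)·28)/1.95 = 26.90.
Then σ = (x₂ − x₁)/(z₂ − z₁) = (28 − 21)/1.95 = 3.59.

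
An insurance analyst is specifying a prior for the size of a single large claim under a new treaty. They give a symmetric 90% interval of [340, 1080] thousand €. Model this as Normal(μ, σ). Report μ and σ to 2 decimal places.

A symmetric 90% interval runs μ ± z·σ with z = 1.645.
Half-width = 370, so σ = 370/1.645 = 224.94.
μ is the interval midpoint, 710.00.

μ = 710.00, σ = 224.94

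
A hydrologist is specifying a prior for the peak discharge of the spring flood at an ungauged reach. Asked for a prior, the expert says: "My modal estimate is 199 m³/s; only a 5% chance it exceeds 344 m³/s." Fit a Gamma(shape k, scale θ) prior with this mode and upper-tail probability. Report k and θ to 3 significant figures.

k ≈ 10.3, θ ≈ 21.4

Gamma(k,θ) with k>1 has mode (k−1)θ, so θ = 199/(k−1).
Need P(X < 344) = 0.95 with θ tied to k this way. Start at k = 2, θ = 199: P(X<344) ≈ 0.516.
Too low — raise k to concentrate. Iterating converges to k ≈ 10.3.
Then θ = 199/(10.3−1) ≈ 21.4.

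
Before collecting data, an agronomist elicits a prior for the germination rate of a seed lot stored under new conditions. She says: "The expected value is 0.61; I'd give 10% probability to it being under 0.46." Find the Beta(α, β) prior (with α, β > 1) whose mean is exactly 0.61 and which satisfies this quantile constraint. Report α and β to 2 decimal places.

α ≈ 10.76, β ≈ 6.88

With mean 0.61 fixed, write α = 0.61s, β = 0.39s where s = α+β.
Need P(θ < 0.46) = 0.1 under Beta(0.61s, 0.39s). Normal approximation: (q−m)/√(m(1−m)/s) ≈ z_{0.1} = -1.28, so s ≈ 0.61·0.39·(-1.28)²/(0.46−0.61)² = 17.4.
At s = 17.4: P(θ<0.46) ≈ 0.102. Adjusting to match 0.1 gives s ≈ 17.65.
So α = 0.61·17.65 ≈ 10.76, β = 0.39·17.65 ≈ 6.88.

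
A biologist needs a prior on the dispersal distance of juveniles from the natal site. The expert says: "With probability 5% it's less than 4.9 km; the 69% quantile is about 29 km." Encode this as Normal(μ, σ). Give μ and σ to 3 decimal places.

μ = 23.418, σ = 11.258

For Normal(μ,σ), the p-quantile is μ + z_p·σ. Here z_{0.05} = -1.645, z_{0.69} = 0.4959.
So 4.9 = μ − 1.645σ and 29 = μ + 0.4959σ.
Subtracting: σ = (29 − 4.9)/(0.4959 − (-1.645)) = 11.258.
Then μ = 4.9 − (-1.645)·11.258 = 23.418.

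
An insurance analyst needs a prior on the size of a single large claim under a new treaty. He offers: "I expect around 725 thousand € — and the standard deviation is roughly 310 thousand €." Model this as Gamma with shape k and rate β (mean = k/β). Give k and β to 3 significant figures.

k ≈ 5.47, β ≈ 0.00754

For Gamma(k, rate β): mean = k/β, variance = k/β², so CV = 1/√k.
CV = SD/mean = 310/725 = 0.4276, hence k = 1/CV² = 5.47.
Then β = k/mean = 5.47/725 = 0.00754.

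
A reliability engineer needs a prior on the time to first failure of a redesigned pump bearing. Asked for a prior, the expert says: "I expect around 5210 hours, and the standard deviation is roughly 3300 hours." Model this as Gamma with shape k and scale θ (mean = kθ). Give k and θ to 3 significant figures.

For Gamma(k, scale θ): mean = kθ, variance = kθ², so CV = 1/√k.
CV = SD/mean = 3300/5210 = 0.6334, hence k = 1/CV² = 2.49.
Then θ = mean/k = 5210/2.49 = 2090.

k ≈ 2.49, θ ≈ 2090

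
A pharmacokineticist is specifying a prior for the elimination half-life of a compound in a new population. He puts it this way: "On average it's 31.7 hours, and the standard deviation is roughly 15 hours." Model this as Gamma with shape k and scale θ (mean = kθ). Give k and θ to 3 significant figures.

For Gamma(k, scale θ): mean = kθ, variance = kθ², so CV = 1/√k.
CV = SD/mean = 15/31.7 = 0.4732, hence k = 1/CV² = 4.47.
Then θ = mean/k = 31.7/4.47 = 7.1.

k ≈ 4.47, θ ≈ 7.1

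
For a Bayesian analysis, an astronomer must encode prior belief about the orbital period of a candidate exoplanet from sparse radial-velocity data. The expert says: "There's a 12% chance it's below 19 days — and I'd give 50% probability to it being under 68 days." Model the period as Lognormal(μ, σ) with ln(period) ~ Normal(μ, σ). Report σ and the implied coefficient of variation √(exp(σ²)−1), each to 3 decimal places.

If T ~ Lognormal(μ,σ) then ln T ~ Normal(μ,σ), so the p-quantile of ln T is μ + z_p·σ.
ln(19) = 2.944 and ln(68) = 4.22; z_{0.12} = -1.175, z_{0.5} = 0.
σ = (4.22 − 2.944)/(0 − (-1.175)) = 1.085.
μ = 2.944 − (-1.175)·1.085 = 4.220.
CV = √(exp(σ²)−1) = √(exp(1.1776)−1) = 1.499.

σ ≈ 1.085, CV ≈ 1.499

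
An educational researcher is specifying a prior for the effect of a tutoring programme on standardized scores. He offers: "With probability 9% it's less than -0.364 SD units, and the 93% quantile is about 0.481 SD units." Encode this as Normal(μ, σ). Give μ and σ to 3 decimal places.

μ = 0.038, σ = 0.300

For Normal(μ,σ), the p-quantile is μ + z_p·σ. Here z_{0.09} = -1.341, z_{0.93} = 1.476.
So -0.364 = μ − 1.341σ and 0.481 = μ + 1.476σ.
Subtracting: σ = (0.481 − -0.364)/(1.476 − (-1.341)) = 0.300.
Then μ = -0.364 − (-1.341)·0.300 = 0.038.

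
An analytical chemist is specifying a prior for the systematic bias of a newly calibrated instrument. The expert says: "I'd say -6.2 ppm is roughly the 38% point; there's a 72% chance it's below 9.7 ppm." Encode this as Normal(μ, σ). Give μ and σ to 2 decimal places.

The p-quantile of Normal(μ,σ) is μ + z_p·σ, with z_{0.38} = -0.3055 and z_{0.72} = 0.5828.
Eliminate σ: μ = (z₂·x₁ − z₁·x₂)/(z₂ − z₁) = (0.5828·-6.2 − (-0.3055)·9.7)/0.8883 = -0.73.
Then σ = (x₂ − x₁)/(z₂ − z₁) = (9.7 − -6.2)/0.8883 = 17.90.

μ = -0.73, σ = 17.90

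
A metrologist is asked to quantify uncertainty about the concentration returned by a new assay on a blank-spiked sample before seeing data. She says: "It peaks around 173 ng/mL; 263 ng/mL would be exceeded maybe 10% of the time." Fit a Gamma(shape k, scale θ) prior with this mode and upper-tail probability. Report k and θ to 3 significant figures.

k ≈ 11.6, θ ≈ 16.3

Gamma(k,θ) with k>1 has mode (k−1)θ, so θ = 173/(k−1).
Need P(X < 263) = 0.9 with θ tied to k this way. Start at k = 2, θ = 173: P(X<263) ≈ 0.449.
Too low — raise k to concentrate. Iterating converges to k ≈ 11.6.
Then θ = 173/(11.6−1) ≈ 16.3.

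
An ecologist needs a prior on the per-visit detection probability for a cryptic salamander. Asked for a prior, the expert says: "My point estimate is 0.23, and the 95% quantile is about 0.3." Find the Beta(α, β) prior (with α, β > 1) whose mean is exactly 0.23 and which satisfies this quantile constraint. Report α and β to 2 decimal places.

With mean 0.23 fixed, write α = 0.23s, β = 0.77s where s = α+β.
Need P(θ < 0.3) = 0.95 under Beta(0.23s, 0.77s). Normal approximation: (q−m)/√(m(1−m)/s) ≈ z_{0.95} = 1.64, so s ≈ 0.23·0.77·(1.64)²/(0.3−0.23)² = 97.8.
At s = 97.8: P(θ<0.3) ≈ 0.944. Adjusting to match 0.95 gives s ≈ 105.26.
So α = 0.23·105.26 ≈ 24.21, β = 0.77·105.26 ≈ 81.05.

α ≈ 24.21, β ≈ 81.05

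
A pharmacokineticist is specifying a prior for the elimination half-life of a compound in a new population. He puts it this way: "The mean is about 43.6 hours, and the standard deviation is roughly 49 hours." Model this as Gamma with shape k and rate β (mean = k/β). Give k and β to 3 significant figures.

For Gamma(k, rate β): mean = k/β, variance = k/β², so CV = 1/√k.
CV = SD/mean = 49/43.6 = 1.124, hence k = 1/CV² = 0.792.
Then β = k/mean = 0.792/43.6 = 0.0182.

k ≈ 0.792, β ≈ 0.0182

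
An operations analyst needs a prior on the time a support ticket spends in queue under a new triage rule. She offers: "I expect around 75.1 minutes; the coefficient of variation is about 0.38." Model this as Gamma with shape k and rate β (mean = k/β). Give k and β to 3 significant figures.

k ≈ 6.93, β ≈ 0.0922

For Gamma(k, rate β): mean = k/β, variance = k/β², so CV = 1/√k.
CV = 0.38, hence k = 1/CV² = 6.93.
Then β = k/mean = 6.93/75.1 = 0.0922.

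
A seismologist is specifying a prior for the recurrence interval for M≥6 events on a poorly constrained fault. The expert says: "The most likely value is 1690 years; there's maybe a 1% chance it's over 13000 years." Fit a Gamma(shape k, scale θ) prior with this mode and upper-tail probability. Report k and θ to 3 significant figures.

k ≈ 1.82, θ ≈ 2060

Gamma(k,θ) with k>1 has mode (k−1)θ, so θ = 1690/(k−1).
Need P(X < 13000) = 0.99 with θ tied to k this way. Start at k = 2, θ = 1690: P(X<13000) ≈ 0.996.
Too high — lower k to spread out. Iterating converges to k ≈ 1.82.
Then θ = 1690/(1.82−1) ≈ 2060.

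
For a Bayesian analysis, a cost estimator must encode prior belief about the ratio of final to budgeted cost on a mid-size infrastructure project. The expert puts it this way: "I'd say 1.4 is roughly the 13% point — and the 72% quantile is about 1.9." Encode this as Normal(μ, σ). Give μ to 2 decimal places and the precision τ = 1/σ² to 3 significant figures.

The p-quantile of Normal(μ,σ) is μ + z_p·σ, with z_{0.13} = -1.126 and z_{0.72} = 0.5828.
Eliminate σ: μ = (z₂·x₁ − z₁·x₂)/(z₂ − z₁) = (0.5828·1.4 − (-1.126)·1.9)/1.709 = 1.73.
Then σ = (x₂ − x₁)/(z₂ − z₁) = (1.9 − 1.4)/1.709 = 0.29.
Precision τ = 1/σ² = 1/0.2925² = 11.7.

μ = 1.73, τ = 11.7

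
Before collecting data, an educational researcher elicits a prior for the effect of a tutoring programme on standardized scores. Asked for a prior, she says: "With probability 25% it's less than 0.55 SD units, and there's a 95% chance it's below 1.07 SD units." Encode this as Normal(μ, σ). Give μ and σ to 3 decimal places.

For Normal(μ,σ), the p-quantile is μ + z_p·σ. Here z_{0.25} = -0.6745, z_{0.95} = 1.645.
So 0.55 = μ − 0.6745σ and 1.07 = μ + 1.645σ.
Subtracting: σ = (1.07 − 0.55)/(1.645 − (-0.6745)) = 0.224.
Then μ = 0.55 − (-0.6745)·0.224 = 0.701.

μ = 0.701, σ = 0.224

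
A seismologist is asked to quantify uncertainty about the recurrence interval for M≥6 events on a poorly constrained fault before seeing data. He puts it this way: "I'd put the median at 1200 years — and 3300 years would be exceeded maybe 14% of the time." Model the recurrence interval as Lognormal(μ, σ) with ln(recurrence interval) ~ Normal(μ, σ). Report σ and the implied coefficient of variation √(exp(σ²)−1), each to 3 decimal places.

σ ≈ 0.936, CV ≈ 1.185

If T ~ Lognormal(μ,σ) then ln T ~ Normal(μ,σ), so the p-quantile of ln T is μ + z_p·σ.
ln(1200) = 7.09 and ln(3300) = 8.102; z_{0.5} = 0, z_{0.86} = 1.08.
σ = (8.102 − 7.09)/(1.08 − (0)) = 0.936.
μ = 7.09 − (0)·0.936 = 7.090.
CV = √(exp(σ²)−1) = √(exp(0.8768)−1) = 1.185.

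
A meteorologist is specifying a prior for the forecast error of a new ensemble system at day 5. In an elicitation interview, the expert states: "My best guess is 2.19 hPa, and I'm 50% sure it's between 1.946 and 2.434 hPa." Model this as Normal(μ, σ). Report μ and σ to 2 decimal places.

μ = 2.19, σ = 0.36

A symmetric 50% interval runs μ ± z·σ with z = 0.6745.
Half-width = 0.244, so σ = 0.244/0.6745 = 0.36.
μ is the stated best guess, 2.19.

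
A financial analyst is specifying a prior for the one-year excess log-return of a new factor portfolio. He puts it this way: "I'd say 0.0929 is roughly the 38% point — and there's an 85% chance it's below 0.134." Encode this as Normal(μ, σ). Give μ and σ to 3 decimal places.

μ = 0.102, σ = 0.031

The p-quantile of Normal(μ,σ) is μ + z_p·σ, with z_{0.38} = -0.3055 and z_{0.85} = 1.036.
Eliminate σ: μ = (z₂·x₁ − z₁·x₂)/(z₂ − z₁) = (1.036·0.0929 − (-0.3055)·0.134)/1.342 = 0.102.
Then σ = (x₂ − x₁)/(z₂ − z₁) = (0.134 − 0.0929)/1.342 = 0.031.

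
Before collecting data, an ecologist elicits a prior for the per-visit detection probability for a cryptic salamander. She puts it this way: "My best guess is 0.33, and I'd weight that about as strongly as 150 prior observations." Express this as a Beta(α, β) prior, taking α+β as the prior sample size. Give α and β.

α = 49.5, β = 100.5

Under the effective-sample-size interpretation, Beta(α, β) has prior mean α/(α+β) and prior sample size α+β.
So α+β = 150 and α/(α+β) = 0.33, giving α = 0.33·150 = 49.5 and β = 150 − 49.5 = 100.5.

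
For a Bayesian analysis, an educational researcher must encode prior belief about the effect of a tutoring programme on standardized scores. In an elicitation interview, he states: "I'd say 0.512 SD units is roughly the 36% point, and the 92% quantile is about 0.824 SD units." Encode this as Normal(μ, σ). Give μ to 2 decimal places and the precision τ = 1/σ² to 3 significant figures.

The p-quantile of Normal(μ,σ) is μ + z_p·σ, with z_{0.36} = -0.3585 and z_{0.92} = 1.405.
Eliminate σ: μ = (z₂·x₁ − z₁·x₂)/(z₂ − z₁) = (1.405·0.512 − (-0.3585)·0.824)/1.764 = 0.58.
Then σ = (x₂ − x₁)/(z₂ − z₁) = (0.824 − 0.512)/1.764 = 0.18.
Precision τ = 1/σ² = 1/0.1769² = 31.9.

μ = 0.58, τ = 31.9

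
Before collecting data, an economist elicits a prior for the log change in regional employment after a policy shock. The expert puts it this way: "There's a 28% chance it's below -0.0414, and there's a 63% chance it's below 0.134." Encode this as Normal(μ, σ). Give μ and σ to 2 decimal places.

For Normal(μ,σ), the p-quantile is μ + z_p·σ. Here z_{0.28} = -0.5828, z_{0.63} = 0.3319.
So -0.0414 = μ − 0.5828σ and 0.134 = μ + 0.3319σ.
Subtracting: σ = (0.134 − -0.0414)/(0.3319 − (-0.5828)) = 0.19.
Then μ = -0.0414 − (-0.5828)·0.19 = 0.07.

μ = 0.07, σ = 0.19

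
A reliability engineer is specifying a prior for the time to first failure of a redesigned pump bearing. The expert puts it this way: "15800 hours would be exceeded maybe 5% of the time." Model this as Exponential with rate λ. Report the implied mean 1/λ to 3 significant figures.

mean ≈ 5270 hours

P(T > 15800.0) = e^(−λ·15800.0) = 0.05, so λ = −ln(0.05)/15800.0 = 0.00019.
Mean = 1/λ = 5270 hours.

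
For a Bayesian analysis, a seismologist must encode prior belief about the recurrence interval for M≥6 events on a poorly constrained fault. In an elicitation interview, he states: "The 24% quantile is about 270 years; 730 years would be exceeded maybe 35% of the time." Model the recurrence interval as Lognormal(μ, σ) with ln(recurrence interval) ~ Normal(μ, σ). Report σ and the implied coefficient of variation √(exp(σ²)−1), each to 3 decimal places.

σ ≈ 0.911, CV ≈ 1.137

If T ~ Lognormal(μ,σ) then ln T ~ Normal(μ,σ), so the p-quantile of ln T is μ + z_p·σ.
ln(270) = 5.598 and ln(730) = 6.593; z_{0.24} = -0.7063, z_{0.65} = 0.3853.
σ = (6.593 − 5.598)/(0.3853 − (-0.7063)) = 0.911.
μ = 5.598 − (-0.7063)·0.911 = 6.242.
CV = √(exp(σ²)−1) = √(exp(0.8302)−1) = 1.137.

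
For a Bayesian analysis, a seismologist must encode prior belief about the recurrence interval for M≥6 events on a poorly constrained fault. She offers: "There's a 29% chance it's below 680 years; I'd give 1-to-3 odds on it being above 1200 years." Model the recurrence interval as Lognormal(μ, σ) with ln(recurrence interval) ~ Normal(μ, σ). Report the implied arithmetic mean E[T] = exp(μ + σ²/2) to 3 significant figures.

If T ~ Lognormal(μ,σ) then ln T ~ Normal(μ,σ), so the p-quantile of ln T is μ + z_p·σ.
ln(680) = 6.522 and ln(1200) = 7.09; z_{0.29} = -0.5534, z_{0.75} = 0.6745.
σ = (7.09 − 6.522)/(0.6745 − (-0.5534)) = 0.463.
μ = 6.522 − (-0.5534)·0.463 = 6.778.
E[T] = exp(μ + σ²/2) = exp(6.778 + 0.1070) = 978 years.

E[T] ≈ 978 years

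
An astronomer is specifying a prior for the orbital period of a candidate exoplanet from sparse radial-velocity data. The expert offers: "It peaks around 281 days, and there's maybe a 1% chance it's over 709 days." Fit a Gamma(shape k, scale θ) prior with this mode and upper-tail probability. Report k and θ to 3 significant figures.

k ≈ 6.47, θ ≈ 51.4

Gamma(k,θ) with k>1 has mode (k−1)θ, so θ = 281/(k−1).
Need P(X < 709) = 0.99 with θ tied to k this way. Start at k = 2, θ = 281: P(X<709) ≈ 0.717.
Too low — raise k to concentrate. Iterating converges to k ≈ 6.47.
Then θ = 281/(6.47−1) ≈ 51.4.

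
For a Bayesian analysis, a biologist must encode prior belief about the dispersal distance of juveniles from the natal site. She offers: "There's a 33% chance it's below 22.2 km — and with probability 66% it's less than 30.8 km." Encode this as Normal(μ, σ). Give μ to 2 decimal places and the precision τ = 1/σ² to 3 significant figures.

For Normal(μ,σ), the p-quantile is μ + z_p·σ. Here z_{0.33} = -0.4399, z_{0.66} = 0.4125.
So 22.2 = μ − 0.4399σ and 30.8 = μ + 0.4125σ.
Subtracting: σ = (30.8 − 22.2)/(0.4125 − (-0.4399)) = 10.09.
Then μ = 22.2 − (-0.4399)·10.09 = 26.64.
Precision τ = 1/σ² = 1/10.09² = 0.00982.

μ = 26.64, τ = 0.00982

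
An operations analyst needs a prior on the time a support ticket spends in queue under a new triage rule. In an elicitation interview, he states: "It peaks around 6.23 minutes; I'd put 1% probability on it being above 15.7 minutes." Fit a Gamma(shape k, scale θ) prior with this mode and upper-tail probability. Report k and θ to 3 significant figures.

Gamma(k,θ) with k>1 has mode (k−1)θ, so θ = 6.23/(k−1).
Need P(X < 15.7) = 0.99 with θ tied to k this way. Start at k = 2, θ = 6.23: P(X<15.7) ≈ 0.717.
Too low — raise k to concentrate. Iterating converges to k ≈ 6.48.
Then θ = 6.23/(6.48−1) ≈ 1.14.

k ≈ 6.48, θ ≈ 1.14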